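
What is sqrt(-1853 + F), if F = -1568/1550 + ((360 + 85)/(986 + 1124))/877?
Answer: I*sqrt(6100983897607666694)/57364570 ≈ 43.058*I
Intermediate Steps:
F = -290084721/286822850 (F = -1568*1/1550 + (445/2110)*(1/877) = -784/775 + (445*(1/2110))*(1/877) = -784/775 + (89/422)*(1/877) = -784/775 + 89/370094 = -290084721/286822850 ≈ -1.0114)
sqrt(-1853 + F) = sqrt(-1853 - 290084721/286822850) = sqrt(-531772825771/286822850) = I*sqrt(6100983897607666694)/57364570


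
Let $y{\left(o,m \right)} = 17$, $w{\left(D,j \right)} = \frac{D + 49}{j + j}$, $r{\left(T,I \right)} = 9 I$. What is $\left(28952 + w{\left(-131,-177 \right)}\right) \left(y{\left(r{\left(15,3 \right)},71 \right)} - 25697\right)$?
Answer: $- \frac{43866105200}{59} \approx -7.4349 \cdot 10^{8}$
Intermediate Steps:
$w{\left(D,j \right)} = \frac{49 + D}{2 j}$
$\left(28952 + w{\left(-131,-177 \right)}\right) \left(y{\left(r{\left(15,3 \right)},71 \right)} - 25697\right) = \left(28952 + \frac{49 - 131}{2 \left(-177\right)}\right) \left(17 - 25697\right) = \left(28952 + \frac{1}{2} \left(- \frac{1}{177}\right) \left(-82\right)\right) \left(-25680\right) = \left(28952 + \frac{41}{177}\right) \left(-25680\right) = \frac{5124545}{177} \left(-25680\right) = - \frac{43866105200}{59}$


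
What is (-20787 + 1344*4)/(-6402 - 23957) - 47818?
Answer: -1451691251/30359 ≈ -47818.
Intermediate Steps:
(-20787 + 1344*4)/(-6402 - 23957) - 47818 = (-20787 + 5376)/(-30359) - 47818 = -15411*(-1/30359) - 47818 = 15411/30359 - 47818 = -1451691251/30359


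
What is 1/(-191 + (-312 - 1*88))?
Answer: -1/591 ≈ -0.0016920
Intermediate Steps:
1/(-191 + (-312 - 1*88)) = 1/(-191 + (-312 - 88)) = 1/(-191 - 400) = 1/(-591) = -1/591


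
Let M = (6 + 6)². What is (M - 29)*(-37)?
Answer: -4255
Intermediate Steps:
M = 144 (M = 12² = 144)
(M - 29)*(-37) = (144 - 29)*(-37) = 115*(-37) = -4255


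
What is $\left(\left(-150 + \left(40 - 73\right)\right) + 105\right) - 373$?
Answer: $-451$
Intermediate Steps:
$\left(\left(-150 + \left(40 - 73\right)\right) + 105\right) - 373 = \left(\left(-150 - 33\right) + 105\right) - 373 = \left(-183 + 105\right) - 373 = -78 - 373 = -451$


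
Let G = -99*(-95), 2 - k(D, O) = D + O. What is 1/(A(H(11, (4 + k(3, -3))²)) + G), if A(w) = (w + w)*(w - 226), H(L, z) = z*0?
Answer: 1/9405 ≈ 0.00010633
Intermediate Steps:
k(D, O) = 2 - D - O (k(D, O) = 2 - (D + O) = 2 + (-D - O) = 2 - D - O)
H(L, z) = 0
A(w) = 2*w*(-226 + w) (A(w) = (2*w)*(-226 + w) = 2*w*(-226 + w))
G = 9405
1/(A(H(11, (4 + k(3, -3))²)) + G) = 1/(2*0*(-226 + 0) + 9405) = 1/(2*0*(-226) + 9405) = 1/(0 + 9405) = 1/9405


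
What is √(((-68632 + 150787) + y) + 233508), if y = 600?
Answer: √316263 ≈ 562.37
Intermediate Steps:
√(((-68632 + 150787) + y) + 233508) = √(((-68632 + 150787) + 600) + 233508) = √((82155 + 600) + 233508) = √(82755 + 233508) = √316263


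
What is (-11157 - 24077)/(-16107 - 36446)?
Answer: 35234/52553 ≈ 0.67045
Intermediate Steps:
(-11157 - 24077)/(-16107 - 36446) = -35234/(-52553) = -35234*(-1/52553) = 35234/52553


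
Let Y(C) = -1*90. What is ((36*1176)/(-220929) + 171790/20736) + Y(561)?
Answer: -62538503891/763530624 ≈ -81.907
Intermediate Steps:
Y(C) = -90
((36*1176)/(-220929) + 171790/20736) + Y(561) = ((36*1176)/(-220929) + 171790/20736) - 90 = (42336*(-1/220929) + 171790*(1/20736)) - 90 = (-14112/73643 + 85895/10368) - 90 = 6179252269/763530624 - 90 = -62538503891/763530624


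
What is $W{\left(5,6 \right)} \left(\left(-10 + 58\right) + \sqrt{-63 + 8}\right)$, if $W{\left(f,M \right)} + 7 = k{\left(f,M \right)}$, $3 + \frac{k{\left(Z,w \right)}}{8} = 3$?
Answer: $-336 - 7 i \sqrt{55} \approx -336.0 - 51.913 i$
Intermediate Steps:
$k{\left(Z,w \right)} = 0$ ($k{\left(Z,w \right)} = -24 + 8 \cdot 3 = -24 + 24 = 0$)
$W{\left(f,M \right)} = -7$ ($W{\left(f,M \right)} = -7 + 0 = -7$)
$W{\left(5,6 \right)} \left(\left(-10 + 58\right) + \sqrt{-63 + 8}\right) = - 7 \left(\left(-10 + 58\right) + \sqrt{-63 + 8}\right) = - 7 \left(48 + \sqrt{-55}\right) = - 7 \left(48 + i \sqrt{55}\right) = -336 - 7 i \sqrt{55}$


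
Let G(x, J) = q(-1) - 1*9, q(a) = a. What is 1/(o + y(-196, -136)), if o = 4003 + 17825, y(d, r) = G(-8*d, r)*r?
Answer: 1/23188 ≈ 4.3126e-5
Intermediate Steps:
G(x, J) = -10 (G(x, J) = -1 - 1*9 = -1 - 9 = -10)
y(d, r) = -10*r
o = 21828
1/(o + y(-196, -136)) = 1/(21828 - 10*(-136)) = 1/(21828 + 1360) = 1/23188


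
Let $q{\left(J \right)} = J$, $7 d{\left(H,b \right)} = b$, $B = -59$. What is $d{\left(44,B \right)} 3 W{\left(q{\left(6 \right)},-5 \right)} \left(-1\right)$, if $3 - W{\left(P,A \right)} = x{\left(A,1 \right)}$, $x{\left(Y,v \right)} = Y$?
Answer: $\frac{1416}{7} \approx 202.29$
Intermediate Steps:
$d{\left(H,b \right)} = \frac{b}{7}$
$W{\left(P,A \right)} = 3 - A$
$d{\left(44,B \right)} 3 W{\left(q{\left(6 \right)},-5 \right)} \left(-1\right) = \frac{1}{7} \left(-59\right) 3 \left(3 - -5\right) \left(-1\right) = - \frac{59 \cdot 3 \left(3 + 5\right) \left(-1\right)}{7} = - \frac{59 \cdot 3 \cdot 8 \left(-1\right)}{7} = - \frac{59 \cdot 24 \left(-1\right)}{7} = \left(- \frac{59}{7}\right) \left(-24\right) = \frac{1416}{7}$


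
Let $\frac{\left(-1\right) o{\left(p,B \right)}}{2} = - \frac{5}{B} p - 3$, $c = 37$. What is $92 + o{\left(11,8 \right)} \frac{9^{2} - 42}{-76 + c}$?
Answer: $\frac{289}{4} \approx 72.25$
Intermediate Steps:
$o{\left(p,B \right)} = 6 + \frac{10 p}{B}$ ($o{\left(p,B \right)} = - 2 \left(- \frac{5}{B} p - 3\right) = - 2 \left(- \frac{5 p}{B} - 3\right) = - 2 \left(-3 - \frac{5 p}{B}\right) = 6 + \frac{10 p}{B}$)
$92 + o{\left(11,8 \right)} \frac{9^{2} - 42}{-76 + c} = 92 + \left(6 + 10 \cdot 11 \cdot \frac{1}{8}\right) \frac{9^{2} - 42}{-76 + 37} = 92 + \left(6 + 10 \cdot 11 \cdot \frac{1}{8}\right) \frac{81 - 42}{-39} = 92 + \left(6 + \frac{55}{4}\right) 39 \left(- \frac{1}{39}\right) = 92 + \frac{79}{4} \left(-1\right) = 92 - \frac{79}{4} = \frac{289}{4}$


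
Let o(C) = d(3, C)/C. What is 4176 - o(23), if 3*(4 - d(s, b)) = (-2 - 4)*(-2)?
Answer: 4176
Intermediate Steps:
d(s, b) = 0 (d(s, b) = 4 - (-2 - 4)*(-2)/3 = 4 - (-2)*(-2) = 4 - 1/3*12 = 4 - 4 = 0)
o(C) = 0 (o(C) = 0/C = 0)
4176 - o(23) = 4176 - 1*0 = 4176 + 0 = 4176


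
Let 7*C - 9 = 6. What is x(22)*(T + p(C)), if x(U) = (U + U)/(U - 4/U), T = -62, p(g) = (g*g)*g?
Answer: -2164811/20580 ≈ -105.19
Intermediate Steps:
C = 15/7 (C = 9/7 + (1/7)*6 = 9/7 + 6/7 = 15/7 ≈ 2.1429)
p(g) = g**3 (p(g) = g**2*g = g**3)
x(U) = 2*U/(U - 4/U) (x(U) = (2*U)/(U - 4/U) = 2*U/(U - 4/U))
x(22)*(T + p(C)) = (2*22**2/(-4 + 22**2))*(-62 + (15/7)**3) = (2*484/(-4 + 484))*(-62 + 3375/343) = (2*484/480)*(-17891/343) = (2*484*(1/480))*(-17891/343) = (121/60)*(-17891/343) = -2164811/20580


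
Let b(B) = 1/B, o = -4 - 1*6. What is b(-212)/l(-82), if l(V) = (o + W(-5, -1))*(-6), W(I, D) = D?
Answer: -1/13992 ≈ -7.1469e-5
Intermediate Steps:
o = -10 (o = -4 - 6 = -10)
l(V) = 66 (l(V) = (-10 - 1)*(-6) = -11*(-6) = 66)
b(-212)/l(-82) = 1/(-212*66) = -1/212*1/66 = -1/13992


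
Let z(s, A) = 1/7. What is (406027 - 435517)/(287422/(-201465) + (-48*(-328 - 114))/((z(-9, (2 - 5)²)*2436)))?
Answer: -86147441325/173927441 ≈ -495.31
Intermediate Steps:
z(s, A) = ⅐
(406027 - 435517)/(287422/(-201465) + (-48*(-328 - 114))/((z(-9, (2 - 5)²)*2436))) = (406027 - 435517)/(287422/(-201465) + (-48*(-328 - 114))/(((⅐)*2436))) = -29490/(287422*(-1/201465) - 48*(-442)/348) = -29490/(-287422/201465 + 21216*(1/348)) = -29490/(-287422/201465 + 1768/29) = -29490/347854882/5842485 = -29490*5842485/347854882 = -86147441325/173927441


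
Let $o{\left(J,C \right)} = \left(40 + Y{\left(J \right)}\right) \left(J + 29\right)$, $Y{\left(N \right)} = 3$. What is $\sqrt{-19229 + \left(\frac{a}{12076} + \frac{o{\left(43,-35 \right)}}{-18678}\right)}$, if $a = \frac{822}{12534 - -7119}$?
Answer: $\frac{3 i \sqrt{32394970677676655149977898}}{123134521994} \approx 138.67 i$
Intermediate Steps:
$o{\left(J,C \right)} = 1247 + 43 J$ ($o{\left(J,C \right)} = \left(40 + 3\right) \left(J + 29\right) = 43 \left(29 + J\right) = 1247 + 43 J$)
$a = \frac{274}{6551}$ ($a = \frac{822}{12534 + 7119} = \frac{822}{19653} = 822 \cdot \frac{1}{19653} = \frac{274}{6551} \approx 0.041826$)
$\sqrt{-19229 + \left(\frac{a}{12076} + \frac{o{\left(43,-35 \right)}}{-18678}\right)} = \sqrt{-19229 + \left(\frac{274}{6551 \cdot 12076} + \frac{1247 + 43 \cdot 43}{-18678}\right)} = \sqrt{-19229 + \left(\frac{274}{6551} \cdot \frac{1}{12076} + \left(1247 + 1849\right) \left(- \frac{1}{18678}\right)\right)} = \sqrt{-19229 + \left(\frac{137}{39554938} + 3096 \left(- \frac{1}{18678}\right)\right)} = \sqrt{-19229 + \left(\frac{137}{39554938} - \frac{516}{3113}\right)} = \sqrt{-19229 - \frac{20409921527}{123134521994}} = \sqrt{- \frac{2367774133344153}{123134521994}} = \frac{3 i \sqrt{32394970677676655149977898}}{123134521994}$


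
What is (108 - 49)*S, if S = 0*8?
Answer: 0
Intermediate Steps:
S = 0
(108 - 49)*S = (108 - 49)*0 = 59*0 = 0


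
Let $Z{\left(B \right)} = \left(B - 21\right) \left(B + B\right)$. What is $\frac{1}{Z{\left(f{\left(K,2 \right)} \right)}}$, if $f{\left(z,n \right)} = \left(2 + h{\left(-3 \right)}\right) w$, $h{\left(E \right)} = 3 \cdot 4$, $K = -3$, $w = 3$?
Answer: $\frac{1}{1764} \approx 0.00056689$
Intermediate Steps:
$h{\left(E \right)} = 12$
$f{\left(z,n \right)} = 42$ ($f{\left(z,n \right)} = \left(2 + 12\right) 3 = 14 \cdot 3 = 42$)
$Z{\left(B \right)} = 2 B \left(-21 + B\right)$ ($Z{\left(B \right)} = \left(-21 + B\right) 2 B = 2 B \left(-21 + B\right)$)
$\frac{1}{Z{\left(f{\left(K,2 \right)} \right)}} = \frac{1}{2 \cdot 42 \left(-21 + 42\right)} = \frac{1}{2 \cdot 42 \cdot 21} = \frac{1}{1764}$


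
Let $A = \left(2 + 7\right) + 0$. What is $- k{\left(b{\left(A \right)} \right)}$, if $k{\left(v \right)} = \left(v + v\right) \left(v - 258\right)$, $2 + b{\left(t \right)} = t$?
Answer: $3514$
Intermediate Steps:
$A = 9$ ($A = 9 + 0 = 9$)
$b{\left(t \right)} = -2 + t$
$k{\left(v \right)} = 2 v \left(-258 + v\right)$
$- k{\left(b{\left(A \right)} \right)} = - 2 \left(-2 + 9\right) \left(-258 + \left(-2 + 9\right)\right) = - 2 \cdot 7 \left(-258 + 7\right) = - 2 \cdot 7 \left(-251\right) = \left(-1\right) \left(-3514\right) = 3514$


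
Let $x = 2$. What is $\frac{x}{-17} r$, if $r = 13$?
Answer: $- \frac{26}{17} \approx -1.5294$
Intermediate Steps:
$\frac{x}{-17} r = \frac{1}{-17} \cdot 2 \cdot 13 = \left(- \frac{1}{17}\right) 2 \cdot 13 = \left(- \frac{2}{17}\right) 13 = - \frac{26}{17}$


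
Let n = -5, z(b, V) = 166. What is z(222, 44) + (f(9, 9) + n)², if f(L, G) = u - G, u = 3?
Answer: 287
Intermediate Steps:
f(L, G) = 3 - G
z(222, 44) + (f(9, 9) + n)² = 166 + ((3 - 1*9) - 5)² = 166 + ((3 - 9) - 5)² = 166 + (-6 - 5)² = 166 + (-11)² = 166 + 121 = 287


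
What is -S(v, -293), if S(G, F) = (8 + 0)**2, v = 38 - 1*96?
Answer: -64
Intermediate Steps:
v = -58 (v = 38 - 96 = -58)
S(G, F) = 64 (S(G, F) = 8**2 = 64)
-S(v, -293) = -1*64 = -64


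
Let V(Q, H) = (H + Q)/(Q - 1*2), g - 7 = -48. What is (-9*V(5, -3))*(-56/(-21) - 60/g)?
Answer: -1016/41 ≈ -24.780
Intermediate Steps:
g = -41 (g = 7 - 48 = -41)
V(Q, H) = (H + Q)/(-2 + Q) (V(Q, H) = (H + Q)/(Q - 2) = (H + Q)/(-2 + Q))
(-9*V(5, -3))*(-56/(-21) - 60/g) = (-9*(-3 + 5)/(-2 + 5))*(-56/(-21) - 60/(-41)) = (-9*2/3)*(-56*(-1/21) - 60*(-1/41)) = (-3*2)*(8/3 + 60/41) = -9*⅔*(508/123) = -6*508/123 = -1016/41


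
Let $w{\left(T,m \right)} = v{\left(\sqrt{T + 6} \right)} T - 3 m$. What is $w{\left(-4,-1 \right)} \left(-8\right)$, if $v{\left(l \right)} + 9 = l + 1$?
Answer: $-280 + 32 \sqrt{2} \approx -234.75$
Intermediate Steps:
$v{\left(l \right)} = -8 + l$ ($v{\left(l \right)} = -9 + \left(l + 1\right) = -9 + \left(1 + l\right) = -8 + l$)
$w{\left(T,m \right)} = - 3 m + T \left(-8 + \sqrt{6 + T}\right)$ ($w{\left(T,m \right)} = \left(-8 + \sqrt{T + 6}\right) T - 3 m = \left(-8 + \sqrt{6 + T}\right) T - 3 m = T \left(-8 + \sqrt{6 + T}\right) - 3 m = - 3 m + T \left(-8 + \sqrt{6 + T}\right)$)
$w{\left(-4,-1 \right)} \left(-8\right) = \left(\left(-3\right) \left(-1\right) - 4 \left(-8 + \sqrt{6 - 4}\right)\right) \left(-8\right) = \left(3 - 4 \left(-8 + \sqrt{2}\right)\right) \left(-8\right) = \left(3 + \left(32 - 4 \sqrt{2}\right)\right) \left(-8\right) = \left(35 - 4 \sqrt{2}\right) \left(-8\right) = -280 + 32 \sqrt{2}$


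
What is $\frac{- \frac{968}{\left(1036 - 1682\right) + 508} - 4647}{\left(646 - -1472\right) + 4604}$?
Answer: $- \frac{320159}{463818} \approx -0.69027$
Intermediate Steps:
$\frac{- \frac{968}{\left(1036 - 1682\right) + 508} - 4647}{\left(646 - -1472\right) + 4604} = \frac{- \frac{968}{-646 + 508} - 4647}{\left(646 + 1472\right) + 4604} = \frac{- \frac{968}{-138} - 4647}{2118 + 4604} = \frac{\left(-968\right) \left(- \frac{1}{138}\right) - 4647}{6722} = \left(\frac{484}{69} - 4647\right) \frac{1}{6722} = \left(- \frac{320159}{69}\right) \frac{1}{6722} = - \frac{320159}{463818}$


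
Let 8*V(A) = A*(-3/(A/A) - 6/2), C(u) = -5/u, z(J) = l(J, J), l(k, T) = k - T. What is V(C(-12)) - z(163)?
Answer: -5/16 ≈ -0.31250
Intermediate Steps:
z(J) = 0 (z(J) = J - J = 0)
V(A) = -3*A/4 (V(A) = (A*(-3/(A/A) - 6/2))/8 = (A*(-3/1 - 6*1/2))/8 = (A*(-3*1 - 3))/8 = (A*(-3 - 3))/8 = (A*(-6))/8 = (-6*A)/8 = -3*A/4)
V(C(-12)) - z(163) = -(-15)/(4*(-12)) - 1*0 = -(-15)*(-1)/(4*12) + 0 = -3/4*5/12 + 0 = -5/16 + 0 = -5/16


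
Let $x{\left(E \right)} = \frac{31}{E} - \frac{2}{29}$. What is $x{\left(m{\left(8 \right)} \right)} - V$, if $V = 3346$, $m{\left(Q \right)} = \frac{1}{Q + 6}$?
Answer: $- \frac{84450}{29} \approx -2912.1$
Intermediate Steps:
$m{\left(Q \right)} = \frac{1}{6 + Q}$
$x{\left(E \right)} = - \frac{2}{29} + \frac{31}{E}$ ($x{\left(E \right)} = \frac{31}{E} - \frac{2}{29} = - \frac{2}{29} + \frac{31}{E}$)
$x{\left(m{\left(8 \right)} \right)} - V = \left(- \frac{2}{29} + \frac{31}{\frac{1}{6 + 8}}\right) - 3346 = \left(- \frac{2}{29} + \frac{31}{\frac{1}{14}}\right) - 3346 = \left(- \frac{2}{29} + 31 \frac{1}{\frac{1}{14}}\right) - 3346 = \left(- \frac{2}{29} + 31 \cdot 14\right) - 3346 = \left(- \frac{2}{29} + 434\right) - 3346 = \frac{12584}{29} - 3346 = - \frac{84450}{29}$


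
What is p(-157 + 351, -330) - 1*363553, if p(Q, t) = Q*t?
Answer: -427573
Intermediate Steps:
p(-157 + 351, -330) - 1*363553 = (-157 + 351)*(-330) - 1*363553 = 194*(-330) - 363553 = -64020 - 363553 = -427573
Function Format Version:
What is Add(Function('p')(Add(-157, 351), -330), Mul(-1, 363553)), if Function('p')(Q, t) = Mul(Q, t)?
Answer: -427573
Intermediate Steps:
Add(Function('p')(Add(-157, 351), -330), Mul(-1, 363553)) = Add(Mul(Add(-157, 351), -330), Mul(-1, 363553)) = Add(Mul(194, -330), -363553) = Add(-64020, -363553) = -427573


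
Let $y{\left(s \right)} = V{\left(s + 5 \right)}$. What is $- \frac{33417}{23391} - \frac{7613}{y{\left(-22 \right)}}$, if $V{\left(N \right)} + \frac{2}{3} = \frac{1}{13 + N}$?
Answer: $\frac{237393401}{28589} \approx 8303.7$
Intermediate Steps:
$V{\left(N \right)} = - \frac{2}{3} + \frac{1}{13 + N}$
$y{\left(s \right)} = \frac{-33 - 2 s}{3 \left(18 + s\right)}$ ($y{\left(s \right)} = \frac{-23 - 2 \left(s + 5\right)}{3 \left(13 + \left(s + 5\right)\right)} = \frac{-23 - 2 \left(5 + s\right)}{3 \left(13 + \left(5 + s\right)\right)} = \frac{-23 - \left(10 + 2 s\right)}{3 \left(18 + s\right)} = \frac{-33 - 2 s}{3 \left(18 + s\right)}$)
$- \frac{33417}{23391} - \frac{7613}{y{\left(-22 \right)}} = - \frac{33417}{23391} - \frac{7613}{\frac{1}{3} \frac{1}{18 - 22} \left(-33 - -44\right)} = \left(-33417\right) \frac{1}{23391} - \frac{7613}{\frac{1}{3} \frac{1}{-4} \left(-33 + 44\right)} = - \frac{3713}{2599} - \frac{7613}{\frac{1}{3} \left(- \frac{1}{4}\right) 11} = - \frac{3713}{2599} - \frac{7613}{- \frac{11}{12}} = - \frac{3713}{2599} - - \frac{91356}{11} = - \frac{3713}{2599} + \frac{91356}{11} = \frac{237393401}{28589}$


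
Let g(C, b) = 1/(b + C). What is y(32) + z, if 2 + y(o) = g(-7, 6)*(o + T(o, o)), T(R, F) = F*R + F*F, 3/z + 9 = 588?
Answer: -401825/193 ≈ -2082.0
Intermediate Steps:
z = 1/193 (z = 3/(-9 + 588) = 3/579 = 3*(1/579) = 1/193 ≈ 0.0051813)
g(C, b) = 1/(C + b)
T(R, F) = F**2 + F*R (T(R, F) = F*R + F**2 = F**2 + F*R)
y(o) = -2 - o - 2*o**2 (y(o) = -2 + (o + o*(o + o))/(-7 + 6) = -2 + (o + o*(2*o))/(-1) = -2 - (o + 2*o**2) = -2 + (-o - 2*o**2) = -2 - o - 2*o**2)
y(32) + z = (-2 - 1*32 - 2*32**2) + 1/193 = (-2 - 32 - 2*1024) + 1/193 = (-2 - 32 - 2048) + 1/193 = -2082 + 1/193 = -401825/193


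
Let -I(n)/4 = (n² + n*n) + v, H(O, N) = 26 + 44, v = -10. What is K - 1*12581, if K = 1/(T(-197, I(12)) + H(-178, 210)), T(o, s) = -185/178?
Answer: -154431597/12275 ≈ -12581.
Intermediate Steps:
H(O, N) = 70
I(n) = 40 - 8*n² (I(n) = -4*((n² + n*n) - 10) = -4*((n² + n²) - 10) = -4*(2*n² - 10) = -4*(-10 + 2*n²) = 40 - 8*n²)
T(o, s) = -185/178 (T(o, s) = -185*1/178 = -185/178)
K = 178/12275 (K = 1/(-185/178 + 70) = 1/(12275/178) = 178/12275 ≈ 0.014501)
K - 1*12581 = 178/12275 - 1*12581 = 178/12275 - 12581 = -154431597/12275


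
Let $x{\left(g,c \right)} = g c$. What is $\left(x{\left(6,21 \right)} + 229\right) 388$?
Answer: $137740$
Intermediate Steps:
$x{\left(g,c \right)} = c g$
$\left(x{\left(6,21 \right)} + 229\right) 388 = \left(21 \cdot 6 + 229\right) 388 = \left(126 + 229\right) 388 = 355 \cdot 388 = 137740$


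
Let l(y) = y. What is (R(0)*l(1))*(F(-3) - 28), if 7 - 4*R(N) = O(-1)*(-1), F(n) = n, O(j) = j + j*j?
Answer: -217/4 ≈ -54.250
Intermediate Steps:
O(j) = j + j**2
R(N) = 7/4 (R(N) = 7/4 - (-(1 - 1))*(-1)/4 = 7/4 - (-1*0)*(-1)/4 = 7/4 - 0*(-1) = 7/4 - 1/4*0 = 7/4 + 0 = 7/4)
(R(0)*l(1))*(F(-3) - 28) = ((7/4)*1)*(-3 - 28) = (7/4)*(-31) = -217/4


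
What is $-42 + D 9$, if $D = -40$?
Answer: $-402$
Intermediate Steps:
$-42 + D 9 = -42 - 360 = -402$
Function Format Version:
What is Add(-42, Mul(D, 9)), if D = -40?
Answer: -402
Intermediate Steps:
Add(-42, Mul(D, 9)) = Add(-42, Mul(-40, 9)) = Add(-42, -360) = -402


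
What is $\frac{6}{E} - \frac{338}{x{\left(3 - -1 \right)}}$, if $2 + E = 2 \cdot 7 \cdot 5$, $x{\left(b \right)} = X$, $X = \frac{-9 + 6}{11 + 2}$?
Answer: $\frac{149405}{102} \approx 1464.8$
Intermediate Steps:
$X = - \frac{3}{13} \approx -0.23077$
$x{\left(b \right)} = - \frac{3}{13}$
$E = 68$ ($E = -2 + 2 \cdot 7 \cdot 5 = -2 + 14 \cdot 5 = -2 + 70 = 68$)
$\frac{6}{E} - \frac{338}{x{\left(3 - -1 \right)}} = \frac{6}{68} - \frac{338}{- \frac{3}{13}} = 6 \cdot \frac{1}{68} - - \frac{4394}{3} = \frac{3}{34} + \frac{4394}{3} = \frac{149405}{102}$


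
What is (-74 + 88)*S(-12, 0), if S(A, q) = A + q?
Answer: -168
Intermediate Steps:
(-74 + 88)*S(-12, 0) = (-74 + 88)*(-12 + 0) = 14*(-12) = -168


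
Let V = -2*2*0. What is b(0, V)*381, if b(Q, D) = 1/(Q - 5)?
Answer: -381/5 ≈ -76.200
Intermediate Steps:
V = 0 (V = -4*0 = 0)
b(Q, D) = 1/(-5 + Q)
b(0, V)*381 = 381/(-5 + 0) = 381/(-5) = -⅕*381 = -381/5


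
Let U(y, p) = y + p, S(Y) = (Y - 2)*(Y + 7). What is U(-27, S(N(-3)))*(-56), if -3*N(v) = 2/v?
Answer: 180712/81 ≈ 2231.0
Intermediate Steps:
N(v) = -2/(3*v)
S(Y) = (-2 + Y)*(7 + Y)
U(y, p) = p + y
U(-27, S(N(-3)))*(-56) = ((-14 + (-⅔/(-3))² + 5*(-⅔/(-3))) - 27)*(-56) = ((-14 + (-⅔*(-⅓))² + 5*(-⅔*(-⅓))) - 27)*(-56) = ((-14 + (2/9)² + 5*(2/9)) - 27)*(-56) = ((-14 + 4/81 + 10/9) - 27)*(-56) = (-1040/81 - 27)*(-56) = -3227/81*(-56) = 180712/81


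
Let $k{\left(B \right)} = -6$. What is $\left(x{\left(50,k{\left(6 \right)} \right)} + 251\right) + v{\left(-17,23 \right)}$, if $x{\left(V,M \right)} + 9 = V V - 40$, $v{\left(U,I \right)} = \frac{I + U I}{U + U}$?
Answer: $\frac{46118}{17} \approx 2712.8$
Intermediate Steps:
$v{\left(U,I \right)} = \frac{I + I U}{2 U}$
$x{\left(V,M \right)} = -49 + V^{2}$ ($x{\left(V,M \right)} = -9 + \left(V V - 40\right) = -9 + \left(V^{2} - 40\right) = -9 + \left(-40 + V^{2}\right) = -49 + V^{2}$)
$\left(x{\left(50,k{\left(6 \right)} \right)} + 251\right) + v{\left(-17,23 \right)} = \left(\left(-49 + 50^{2}\right) + 251\right) + \frac{1}{2} \cdot 23 \frac{1}{-17} \left(1 - 17\right) = \left(\left(-49 + 2500\right) + 251\right) + \frac{1}{2} \cdot 23 \left(- \frac{1}{17}\right) \left(-16\right) = \left(2451 + 251\right) + \frac{184}{17} = 2702 + \frac{184}{17} = \frac{46118}{17}$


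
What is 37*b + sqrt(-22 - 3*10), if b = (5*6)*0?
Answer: 2*I*sqrt(13) ≈ 7.2111*I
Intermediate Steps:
b = 0 (b = 30*0 = 0)
37*b + sqrt(-22 - 3*10) = 37*0 + sqrt(-22 - 3*10) = 0 + sqrt(-22 - 30) = 0 + sqrt(-52) = 0 + 2*I*sqrt(13) = 2*I*sqrt(13)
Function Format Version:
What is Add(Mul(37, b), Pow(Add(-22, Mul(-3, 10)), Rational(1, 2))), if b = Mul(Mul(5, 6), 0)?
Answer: Mul(2, I, Pow(13, Rational(1, 2))) ≈ Mul(7.2111, I)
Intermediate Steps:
b = 0 (b = Mul(30, 0) = 0)
Add(Mul(37, b), Pow(Add(-22, Mul(-3, 10)), Rational(1, 2))) = Add(Mul(37, 0), Pow(Add(-22, Mul(-3, 10)), Rational(1, 2))) = Add(0, Pow(Add(-22, -30), Rational(1, 2))) = Add(0, Pow(-52, Rational(1, 2))) = Add(0, Mul(2, I, Pow(13, Rational(1, 2)))) = Mul(2, I, Pow(13, Rational(1, 2)))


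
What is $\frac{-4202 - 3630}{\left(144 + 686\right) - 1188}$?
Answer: $\frac{3916}{179} \approx 21.877$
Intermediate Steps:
$\frac{-4202 - 3630}{\left(144 + 686\right) - 1188} = - \frac{7832}{830 - 1188} = - \frac{7832}{-358} = \left(-7832\right) \left(- \frac{1}{358}\right) = \frac{3916}{179}$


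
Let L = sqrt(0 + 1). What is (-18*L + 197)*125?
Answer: 22375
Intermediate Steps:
L = 1 (L = sqrt(1) = 1)
(-18*L + 197)*125 = (-18*1 + 197)*125 = (-18 + 197)*125 = 179*125 = 22375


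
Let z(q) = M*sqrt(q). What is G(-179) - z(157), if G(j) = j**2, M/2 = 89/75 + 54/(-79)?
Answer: 32041 - 5962*sqrt(157)/5925 ≈ 32028.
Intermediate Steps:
M = 5962/5925 (M = 2*(89/75 + 54/(-79)) = 2*(89*(1/75) + 54*(-1/79)) = 2*(89/75 - 54/79) = 2*(2981/5925) = 5962/5925 ≈ 1.0062)
z(q) = 5962*sqrt(q)/5925
G(-179) - z(157) = (-179)**2 - 5962*sqrt(157)/5925 = 32041 - 5962*sqrt(157)/5925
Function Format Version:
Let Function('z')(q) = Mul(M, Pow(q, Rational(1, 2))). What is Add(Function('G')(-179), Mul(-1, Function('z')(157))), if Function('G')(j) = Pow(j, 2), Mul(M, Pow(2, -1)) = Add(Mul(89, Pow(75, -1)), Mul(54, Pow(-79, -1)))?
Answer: Add(32041, Mul(Rational(-5962, 5925), Pow(157, Rational(1, 2)))) ≈ 32028.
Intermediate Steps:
M = Rational(5962, 5925) (M = Mul(2, Add(Mul(89, Pow(75, -1)), Mul(54, Pow(-79, -1)))) = Mul(2, Add(Mul(89, Rational(1, 75)), Mul(54, Rational(-1, 79)))) = Mul(2, Add(Rational(89, 75), Rational(-54, 79))) = Mul(2, Rational(2981, 5925)) = Rational(5962, 5925) ≈ 1.0062)
Function('z')(q) = Mul(Rational(5962, 5925), Pow(q, Rational(1, 2)))
Add(Function('G')(-179), Mul(-1, Function('z')(157))) = Add(Pow(-179, 2), Mul(-1, Mul(Rational(5962, 5925), Pow(157, Rational(1, 2))))) = Add(32041, Mul(Rational(-5962, 5925), Pow(157, Rational(1, 2))))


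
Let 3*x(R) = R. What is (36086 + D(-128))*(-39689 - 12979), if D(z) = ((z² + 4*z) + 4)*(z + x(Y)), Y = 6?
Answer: 103455225720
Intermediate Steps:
x(R) = R/3
D(z) = (2 + z)*(4 + z² + 4*z) (D(z) = ((z² + 4*z) + 4)*(z + (⅓)*6) = (4 + z² + 4*z)*(z + 2) = (4 + z² + 4*z)*(2 + z) = (2 + z)*(4 + z² + 4*z))
(36086 + D(-128))*(-39689 - 12979) = (36086 + (8 + (-128)³ + 6*(-128)² + 12*(-128)))*(-39689 - 12979) = (36086 + (8 - 2097152 + 6*16384 - 1536))*(-52668) = (36086 + (8 - 2097152 + 98304 - 1536))*(-52668) = (36086 - 2000376)*(-52668) = -1964290*(-52668) = 103455225720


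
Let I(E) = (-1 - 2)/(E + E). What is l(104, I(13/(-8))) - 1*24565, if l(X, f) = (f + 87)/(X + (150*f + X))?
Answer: -110639617/4504 ≈ -24565.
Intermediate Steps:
I(E) = -3/(2*E) (I(E) = -3*1/(2*E) = -3/(2*E))
l(X, f) = (87 + f)/(2*X + 150*f) (l(X, f) = (87 + f)/(X + (X + 150*f)) = (87 + f)/(2*X + 150*f))
l(104, I(13/(-8))) - 1*24565 = (87 - 3/(2*(13/(-8))))/(2*(104 + 75*(-3/(2*(13/(-8)))))) - 1*24565 = (87 - 3/(2*(13*(-⅛))))/(2*(104 + 75*(-3/(2*(13*(-⅛)))))) - 24565 = (87 - 3/(2*(-13/8)))/(2*(104 + 75*(-3/(2*(-13/8))))) - 24565 = (87 - 3/2*(-8/13))/(2*(104 + 75*(-3/2*(-8/13)))) - 24565 = (87 + 12/13)/(2*(104 + 75*(12/13))) - 24565 = (½)*(1143/13)/(104 + 900/13) - 24565 = (½)*(1143/13)/(2252/13) - 24565 = (½)*(13/2252)*(1143/13) - 24565 = 1143/4504 - 24565 = -110639617/4504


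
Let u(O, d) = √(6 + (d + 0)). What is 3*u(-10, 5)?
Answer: 3*√11 ≈ 9.9499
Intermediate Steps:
u(O, d) = √(6 + d)
3*u(-10, 5) = 3*√(6 + 5) = 3*√11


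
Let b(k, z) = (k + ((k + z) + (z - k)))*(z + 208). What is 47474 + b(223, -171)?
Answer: 43071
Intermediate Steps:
b(k, z) = (208 + z)*(k + 2*z) (b(k, z) = (k + 2*z)*(208 + z) = (208 + z)*(k + 2*z))
47474 + b(223, -171) = 47474 + (2*(-171)**2 + 208*223 + 416*(-171) + 223*(-171)) = 47474 + (2*29241 + 46384 - 71136 - 38133) = 47474 + (58482 + 46384 - 71136 - 38133) = 47474 - 4403 = 43071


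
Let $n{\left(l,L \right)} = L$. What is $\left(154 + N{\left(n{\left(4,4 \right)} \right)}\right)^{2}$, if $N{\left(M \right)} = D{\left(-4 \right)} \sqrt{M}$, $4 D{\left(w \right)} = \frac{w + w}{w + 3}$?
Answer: $24964$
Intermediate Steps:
$D{\left(w \right)} = \frac{w}{2 \left(3 + w\right)}$ ($D{\left(w \right)} = \frac{\left(w + w\right) \frac{1}{w + 3}}{4} = \frac{2 w \frac{1}{3 + w}}{4} = \frac{w}{2 \left(3 + w\right)}$)
$N{\left(M \right)} = 2 \sqrt{M}$ ($N{\left(M \right)} = \frac{1}{2} \left(-4\right) \frac{1}{3 - 4} \sqrt{M} = \frac{1}{2} \left(-4\right) \frac{1}{-1} \sqrt{M} = \frac{1}{2} \left(-4\right) \left(-1\right) \sqrt{M} = 2 \sqrt{M}$)
$\left(154 + N{\left(n{\left(4,4 \right)} \right)}\right)^{2} = \left(154 + 2 \sqrt{4}\right)^{2} = \left(154 + 2 \cdot 2\right)^{2} = \left(154 + 4\right)^{2} = 158^{2} = 24964$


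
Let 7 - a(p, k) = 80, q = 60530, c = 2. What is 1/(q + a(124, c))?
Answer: 1/60457 ≈ 1.6541e-5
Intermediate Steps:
a(p, k) = -73 (a(p, k) = 7 - 1*80 = 7 - 80 = -73)
1/(q + a(124, c)) = 1/(60530 - 73) = 1/60457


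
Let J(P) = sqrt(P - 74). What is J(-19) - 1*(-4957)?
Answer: 4957 + I*sqrt(93) ≈ 4957.0 + 9.6436*I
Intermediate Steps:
J(P) = sqrt(-74 + P)
J(-19) - 1*(-4957) = sqrt(-74 - 19) - 1*(-4957) = sqrt(-93) + 4957 = I*sqrt(93) + 4957 = 4957 + I*sqrt(93)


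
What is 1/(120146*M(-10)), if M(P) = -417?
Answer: -1/50100882 ≈ -1.9960e-8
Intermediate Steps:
1/(120146*M(-10)) = 1/(120146*(-417)) = (1/120146)*(-1/417) = -1/50100882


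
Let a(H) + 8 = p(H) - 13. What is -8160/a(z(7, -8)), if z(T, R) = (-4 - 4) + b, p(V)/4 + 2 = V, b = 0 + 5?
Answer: 8160/41 ≈ 199.02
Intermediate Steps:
b = 5
p(V) = -8 + 4*V
z(T, R) = -3 (z(T, R) = (-4 - 4) + 5 = -8 + 5 = -3)
a(H) = -29 + 4*H (a(H) = -8 + ((-8 + 4*H) - 13) = -8 + (-21 + 4*H) = -29 + 4*H)
-8160/a(z(7, -8)) = -8160/(-29 + 4*(-3)) = -8160/(-29 - 12) = -8160/(-41) = -8160*(-1/41) = 8160/41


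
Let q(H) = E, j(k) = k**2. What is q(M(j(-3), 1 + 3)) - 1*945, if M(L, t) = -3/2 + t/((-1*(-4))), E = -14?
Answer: -959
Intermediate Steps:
M(L, t) = -3/2 + t/4 (M(L, t) = -3*1/2 + t/4 = -3/2 + t*(1/4) = -3/2 + t/4)
q(H) = -14
q(M(j(-3), 1 + 3)) - 1*945 = -14 - 1*945 = -14 - 945 = -959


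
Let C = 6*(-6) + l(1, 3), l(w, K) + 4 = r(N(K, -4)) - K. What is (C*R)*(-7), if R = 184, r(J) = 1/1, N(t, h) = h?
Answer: 54096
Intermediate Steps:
r(J) = 1
l(w, K) = -3 - K (l(w, K) = -4 + (1 - K) = -3 - K)
C = -42 (C = 6*(-6) + (-3 - 1*3) = -36 + (-3 - 3) = -36 - 6 = -42)
(C*R)*(-7) = -42*184*(-7) = -7728*(-7) = 54096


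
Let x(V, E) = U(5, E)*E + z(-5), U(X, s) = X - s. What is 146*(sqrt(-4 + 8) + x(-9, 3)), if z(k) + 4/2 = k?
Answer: 146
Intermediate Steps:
z(k) = -2 + k
x(V, E) = -7 + E*(5 - E) (x(V, E) = (5 - E)*E + (-2 - 5) = E*(5 - E) - 7 = -7 + E*(5 - E))
146*(sqrt(-4 + 8) + x(-9, 3)) = 146*(sqrt(-4 + 8) + (-7 - 1*3*(-5 + 3))) = 146*(sqrt(4) + (-7 - 1*3*(-2))) = 146*(2 + (-7 + 6)) = 146*(2 - 1) = 146*1 = 146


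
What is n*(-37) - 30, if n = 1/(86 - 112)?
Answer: -743/26 ≈ -28.577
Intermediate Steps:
n = -1/26 (n = 1/(-26) = -1/26 ≈ -0.038462)
n*(-37) - 30 = -1/26*(-37) - 30 = 37/26 - 30 = -743/26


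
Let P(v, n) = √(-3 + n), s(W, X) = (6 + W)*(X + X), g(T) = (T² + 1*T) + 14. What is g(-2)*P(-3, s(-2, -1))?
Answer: 16*I*√11 ≈ 53.066*I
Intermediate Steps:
g(T) = 14 + T + T² (g(T) = (T² + T) + 14 = (T + T²) + 14 = 14 + T + T²)
s(W, X) = 2*X*(6 + W) (s(W, X) = (6 + W)*(2*X) = 2*X*(6 + W))
g(-2)*P(-3, s(-2, -1)) = (14 - 2 + (-2)²)*√(-3 + 2*(-1)*(6 - 2)) = (14 - 2 + 4)*√(-3 + 2*(-1)*4) = 16*√(-3 - 8) = 16*√(-11) = 16*(I*√11) = 16*I*√11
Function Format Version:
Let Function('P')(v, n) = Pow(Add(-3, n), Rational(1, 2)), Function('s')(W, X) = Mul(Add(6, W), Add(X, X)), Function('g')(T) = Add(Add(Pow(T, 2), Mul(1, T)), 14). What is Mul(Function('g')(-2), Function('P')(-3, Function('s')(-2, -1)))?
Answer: Mul(16, I, Pow(11, Rational(1, 2))) ≈ Mul(53.066, I)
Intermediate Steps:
Function('g')(T) = Add(14, T, Pow(T, 2)) (Function('g')(T) = Add(Add(Pow(T, 2), T), 14) = Add(Add(T, Pow(T, 2)), 14) = Add(14, T, Pow(T, 2)))
Function('s')(W, X) = Mul(2, X, Add(6, W)) (Function('s')(W, X) = Mul(Add(6, W), Mul(2, X)) = Mul(2, X, Add(6, W)))
Mul(Function('g')(-2), Function('P')(-3, Function('s')(-2, -1))) = Mul(Add(14, -2, Pow(-2, 2)), Pow(Add(-3, Mul(2, -1, Add(6, -2))), Rational(1, 2))) = Mul(Add(14, -2, 4), Pow(Add(-3, Mul(2, -1, 4)), Rational(1, 2))) = Mul(16, Pow(Add(-3, -8), Rational(1, 2))) = Mul(16, Pow(-11, Rational(1, 2))) = Mul(16, Mul(I, Pow(11, Rational(1, 2)))) = Mul(16, I, Pow(11, Rational(1, 2)))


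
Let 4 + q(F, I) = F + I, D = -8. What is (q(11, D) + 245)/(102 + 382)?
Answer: 61/121 ≈ 0.50413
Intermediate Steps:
q(F, I) = -4 + F + I (q(F, I) = -4 + (F + I) = -4 + F + I)
(q(11, D) + 245)/(102 + 382) = ((-4 + 11 - 8) + 245)/(102 + 382) = (-1 + 245)/484 = 244*(1/484) = 61/121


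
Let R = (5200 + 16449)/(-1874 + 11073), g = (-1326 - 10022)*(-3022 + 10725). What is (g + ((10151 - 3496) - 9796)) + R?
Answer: -804146983566/9199 ≈ -8.7417e+7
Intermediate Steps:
g = -87413644 (g = -11348*7703 = -87413644)
R = 21649/9199 ≈ 2.3534
(g + ((10151 - 3496) - 9796)) + R = (-87413644 + ((10151 - 3496) - 9796)) + 21649/9199 = (-87413644 + (6655 - 9796)) + 21649/9199 = (-87413644 - 3141) + 21649/9199 = -87416785 + 21649/9199 = -804146983566/9199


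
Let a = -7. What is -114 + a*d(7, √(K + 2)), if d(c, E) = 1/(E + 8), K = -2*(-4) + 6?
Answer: -1375/12 ≈ -114.58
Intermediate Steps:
K = 14 (K = 8 + 6 = 14)
d(c, E) = 1/(8 + E)
-114 + a*d(7, √(K + 2)) = -114 - 7/(8 + √(14 + 2)) = -114 - 7/(8 + √16) = -114 - 7/(8 + 4) = -114 - 7/12 = -1375/12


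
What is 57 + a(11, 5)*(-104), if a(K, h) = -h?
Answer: 577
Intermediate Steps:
57 + a(11, 5)*(-104) = 57 - 1*5*(-104) = 57 - 5*(-104) = 57 + 520 = 577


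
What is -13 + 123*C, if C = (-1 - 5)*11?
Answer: -8131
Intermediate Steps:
C = -66 (C = -6*11 = -66)
-13 + 123*C = -13 + 123*(-66) = -13 - 8118 = -8131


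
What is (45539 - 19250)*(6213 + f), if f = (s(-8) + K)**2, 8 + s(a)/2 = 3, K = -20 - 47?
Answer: 319201038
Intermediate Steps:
K = -67
s(a) = -10 (s(a) = -16 + 2*3 = -16 + 6 = -10)
f = 5929 (f = (-10 - 67)**2 = (-77)**2 = 5929)
(45539 - 19250)*(6213 + f) = (45539 - 19250)*(6213 + 5929) = 26289*12142 = 319201038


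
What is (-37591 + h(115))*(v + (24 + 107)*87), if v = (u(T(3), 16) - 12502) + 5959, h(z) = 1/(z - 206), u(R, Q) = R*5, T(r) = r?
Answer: -16655787558/91 ≈ -1.8303e+8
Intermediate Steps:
u(R, Q) = 5*R
h(z) = 1/(-206 + z)
v = -6528 (v = (5*3 - 12502) + 5959 = (15 - 12502) + 5959 = -12487 + 5959 = -6528)
(-37591 + h(115))*(v + (24 + 107)*87) = (-37591 + 1/(-206 + 115))*(-6528 + (24 + 107)*87) = (-37591 + 1/(-91))*(-6528 + 131*87) = (-37591 - 1/91)*(-6528 + 11397) = -3420782/91*4869 = -16655787558/91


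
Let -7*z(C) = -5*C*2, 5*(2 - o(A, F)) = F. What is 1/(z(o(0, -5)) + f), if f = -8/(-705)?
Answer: 4935/21206 ≈ 0.23272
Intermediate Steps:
o(A, F) = 2 - F/5
z(C) = 10*C/7 (z(C) = -(-5*C)*2/7 = -(-10)*C/7 = 10*C/7)
f = 8/705 (f = -8*(-1/705) = 8/705 ≈ 0.011348)
1/(z(o(0, -5)) + f) = 1/(10*(2 - ⅕*(-5))/7 + 8/705) = 1/(10*(2 + 1)/7 + 8/705) = 1/((10/7)*3 + 8/705) = 1/(30/7 + 8/705) = 1/(21206/4935) = 4935/21206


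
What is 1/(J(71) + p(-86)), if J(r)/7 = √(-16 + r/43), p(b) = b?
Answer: -3698/348261 - 7*I*√26531/348261 ≈ -0.010618 - 0.0032739*I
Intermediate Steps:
J(r) = 7*√(-16 + r/43)
1/(J(71) + p(-86)) = 1/(7*√(-29584 + 43*71)/43 - 86) = 1/(7*√(-29584 + 3053)/43 - 86) = 1/(7*√(-26531)/43 - 86) = 1/(7*(I*√26531)/43 - 86) = 1/(7*I*√26531/43 - 86) = 1/(-86 + 7*I*√26531/43)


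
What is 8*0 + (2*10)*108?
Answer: 2160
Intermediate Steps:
8*0 + (2*10)*108 = 0 + 20*108 = 0 + 2160 = 2160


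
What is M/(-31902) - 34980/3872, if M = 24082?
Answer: -13740653/1403688 ≈ -9.7890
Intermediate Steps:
M/(-31902) - 34980/3872 = 24082/(-31902) - 34980/3872 = 24082*(-1/31902) - 34980*1/3872 = -12041/15951 - 795/88 = -13740653/1403688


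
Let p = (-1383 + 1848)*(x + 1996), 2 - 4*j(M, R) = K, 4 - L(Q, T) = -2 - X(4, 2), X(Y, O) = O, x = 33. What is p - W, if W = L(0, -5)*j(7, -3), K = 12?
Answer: 943505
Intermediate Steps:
L(Q, T) = 8 (L(Q, T) = 4 - (-2 - 1*2) = 4 - (-2 - 2) = 4 - 1*(-4) = 4 + 4 = 8)
j(M, R) = -5/2 (j(M, R) = 1/2 - 1/4*12 = 1/2 - 3 = -5/2)
W = -20 (W = 8*(-5/2) = -20)
p = 943485 (p = (-1383 + 1848)*(33 + 1996) = 465*2029 = 943485)
p - W = 943485 - 1*(-20) = 943485 + 20 = 943505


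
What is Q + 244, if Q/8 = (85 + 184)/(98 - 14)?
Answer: 5662/21 ≈ 269.62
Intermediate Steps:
Q = 538/21 (Q = 8*((85 + 184)/(98 - 14)) = 8*(269/84) = 538/21 ≈ 25.619)
Q + 244 = 538/21 + 244 = 5662/21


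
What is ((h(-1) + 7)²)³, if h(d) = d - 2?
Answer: 4096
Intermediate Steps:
h(d) = -2 + d
((h(-1) + 7)²)³ = (((-2 - 1) + 7)²)³ = ((-3 + 7)²)³ = (4²)³ = 16³ = 4096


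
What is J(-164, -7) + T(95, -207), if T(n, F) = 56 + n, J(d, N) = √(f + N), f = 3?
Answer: 151 + 2*I ≈ 151.0 + 2.0*I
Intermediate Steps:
J(d, N) = √(3 + N)
J(-164, -7) + T(95, -207) = √(3 - 7) + (56 + 95) = √(-4) + 151 = 2*I + 151 = 151 + 2*I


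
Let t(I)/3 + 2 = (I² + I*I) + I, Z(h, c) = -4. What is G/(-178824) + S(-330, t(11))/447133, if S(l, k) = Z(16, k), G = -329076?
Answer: 12261668651/6663175966 ≈ 1.8402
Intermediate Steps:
t(I) = -6 + 3*I + 6*I² (t(I) = -6 + 3*((I² + I*I) + I) = -6 + 3*((I² + I²) + I) = -6 + 3*(2*I² + I) = -6 + 3*(I + 2*I²) = -6 + (3*I + 6*I²) = -6 + 3*I + 6*I²)
S(l, k) = -4
G/(-178824) + S(-330, t(11))/447133 = -329076/(-178824) - 4/447133 = -329076*(-1/178824) - 4*1/447133 = 27423/14902 - 4/447133 = 12261668651/6663175966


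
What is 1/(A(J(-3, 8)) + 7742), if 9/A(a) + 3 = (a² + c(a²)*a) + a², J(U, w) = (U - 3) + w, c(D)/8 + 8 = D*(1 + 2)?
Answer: 23/178069 ≈ 0.00012916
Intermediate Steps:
c(D) = -64 + 24*D (c(D) = -64 + 8*(D*(1 + 2)) = -64 + 8*(D*3) = -64 + 8*(3*D) = -64 + 24*D)
J(U, w) = -3 + U + w (J(U, w) = (-3 + U) + w = -3 + U + w)
A(a) = 9/(-3 + 2*a² + a*(-64 + 24*a²)) (A(a) = 9/(-3 + ((a² + (-64 + 24*a²)*a) + a²)) = 9/(-3 + ((a² + a*(-64 + 24*a²)) + a²)) = 9/(-3 + (2*a² + a*(-64 + 24*a²))) = 9/(-3 + 2*a² + a*(-64 + 24*a²)))
1/(A(J(-3, 8)) + 7742) = 1/(9/(-3 - 64*(-3 - 3 + 8) + 2*(-3 - 3 + 8)² + 24*(-3 - 3 + 8)³) + 7742) = 1/(9/(-3 - 64*2 + 2*2² + 24*2³) + 7742) = 1/(9/(-3 - 128 + 2*4 + 24*8) + 7742) = 1/(9/(-3 - 128 + 8 + 192) + 7742) = 1/(9/69 + 7742) = 1/(9*(1/69) + 7742) = 1/(3/23 + 7742) = 1/(178069/23) = 23/178069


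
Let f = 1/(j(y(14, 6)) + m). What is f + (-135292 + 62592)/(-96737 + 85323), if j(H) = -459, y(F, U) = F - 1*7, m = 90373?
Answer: 3268379607/513139198 ≈ 6.3694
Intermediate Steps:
y(F, U) = -7 + F (y(F, U) = F - 7 = -7 + F)
f = 1/89914 (f = 1/(-459 + 90373) = 1/89914 ≈ 1.1122e-5)
f + (-135292 + 62592)/(-96737 + 85323) = 1/89914 + (-135292 + 62592)/(-96737 + 85323) = 1/89914 - 72700/(-11414) = 1/89914 - 72700*(-1/11414) = 1/89914 + 36350/5707 = 3268379607/513139198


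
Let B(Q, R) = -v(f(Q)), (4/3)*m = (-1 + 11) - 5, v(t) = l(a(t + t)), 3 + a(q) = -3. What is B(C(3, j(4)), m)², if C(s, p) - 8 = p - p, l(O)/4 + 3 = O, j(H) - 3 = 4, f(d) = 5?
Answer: 1296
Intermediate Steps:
a(q) = -6 (a(q) = -3 - 3 = -6)
j(H) = 7 (j(H) = 3 + 4 = 7)
l(O) = -12 + 4*O
v(t) = -36 (v(t) = -12 + 4*(-6) = -12 - 24 = -36)
C(s, p) = 8 (C(s, p) = 8 + (p - p) = 8 + 0 = 8)
m = 15/4 (m = 3*((-1 + 11) - 5)/4 = 3*(10 - 5)/4 = (¾)*5 = 15/4 ≈ 3.7500)
B(Q, R) = 36 (B(Q, R) = -1*(-36) = 36)
B(C(3, j(4)), m)² = 36² = 1296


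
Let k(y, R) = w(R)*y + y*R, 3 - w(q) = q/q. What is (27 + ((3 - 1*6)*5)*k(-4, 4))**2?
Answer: 149769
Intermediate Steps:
w(q) = 2 (w(q) = 3 - q/q = 3 - 1*1 = 3 - 1 = 2)
k(y, R) = 2*y + R*y (k(y, R) = 2*y + y*R = 2*y + R*y)
(27 + ((3 - 1*6)*5)*k(-4, 4))**2 = (27 + ((3 - 1*6)*5)*(-4*(2 + 4)))**2 = (27 + ((3 - 6)*5)*(-4*6))**2 = (27 - 3*5*(-24))**2 = (27 - 15*(-24))**2 = (27 + 360)**2 = 387**2 = 149769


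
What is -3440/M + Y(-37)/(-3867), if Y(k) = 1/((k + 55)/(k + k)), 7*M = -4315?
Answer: 167643179/30034989 ≈ 5.5816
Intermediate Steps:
M = -4315/7 (M = (1/7)*(-4315) = -4315/7 ≈ -616.43)
Y(k) = 2*k/(55 + k) (Y(k) = 1/((55 + k)/((2*k))) = 1/((55 + k)*(1/(2*k))) = 1/((55 + k)/(2*k)) = 2*k/(55 + k))
-3440/M + Y(-37)/(-3867) = -3440/(-4315/7) + (2*(-37)/(55 - 37))/(-3867) = -3440*(-7/4315) + (2*(-37)/18)*(-1/3867) = 4816/863 + (2*(-37)*(1/18))*(-1/3867) = 4816/863 - 37/9*(-1/3867) = 4816/863 + 37/34803 = 167643179/30034989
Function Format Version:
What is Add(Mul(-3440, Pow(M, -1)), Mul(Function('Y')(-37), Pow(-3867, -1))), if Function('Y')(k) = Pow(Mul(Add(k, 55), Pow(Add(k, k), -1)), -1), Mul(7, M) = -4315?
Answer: Rational(167643179, 30034989) ≈ 5.5816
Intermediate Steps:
M = Rational(-4315, 7) (M = Mul(Rational(1, 7), -4315) = Rational(-4315, 7) ≈ -616.43)
Function('Y')(k) = Mul(2, k, Pow(Add(55, k), -1)) (Function('Y')(k) = Pow(Mul(Add(55, k), Pow(Mul(2, k), -1)), -1) = Pow(Mul(Add(55, k), Mul(Rational(1, 2), Pow(k, -1))), -1) = Pow(Mul(Rational(1, 2), Pow(k, -1), Add(55, k)), -1) = Mul(2, k, Pow(Add(55, k), -1)))
Add(Mul(-3440, Pow(M, -1)), Mul(Function('Y')(-37), Pow(-3867, -1))) = Add(Mul(-3440, Pow(Rational(-4315, 7), -1)), Mul(Mul(2, -37, Pow(Add(55, -37), -1)), Pow(-3867, -1))) = Add(Mul(-3440, Rational(-7, 4315)), Mul(Mul(2, -37, Pow(18, -1)), Rational(-1, 3867))) = Add(Rational(4816, 863), Mul(Mul(2, -37, Rational(1, 18)), Rational(-1, 3867))) = Add(Rational(4816, 863), Mul(Rational(-37, 9), Rational(-1, 3867))) = Add(Rational(4816, 863), Rational(37, 34803)) = Rational(167643179, 30034989)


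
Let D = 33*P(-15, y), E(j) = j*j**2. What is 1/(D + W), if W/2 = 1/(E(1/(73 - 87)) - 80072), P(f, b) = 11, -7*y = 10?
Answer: 219717569/79757472059 ≈ 0.0027548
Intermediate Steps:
y = -10/7 (y = -1/7*10 = -10/7 ≈ -1.4286)
E(j) = j**3
D = 363 (D = 33*11 = 363)
W = -5488/219717569 (W = 2/((1/(73 - 87))**3 - 80072) = 2/((1/(-14))**3 - 80072) = 2/((-1/14)**3 - 80072) = 2/(-1/2744 - 80072) = 2/(-219717569/2744) = 2*(-2744/219717569) = -5488/219717569 ≈ -2.4978e-5)
1/(D + W) = 1/(363 - 5488/219717569) = 1/(79757472059/219717569) = 219717569/79757472059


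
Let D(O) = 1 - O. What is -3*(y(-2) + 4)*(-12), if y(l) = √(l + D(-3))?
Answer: 144 + 36*√2 ≈ 194.91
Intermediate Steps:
y(l) = √(4 + l) (y(l) = √(l + (1 - 1*(-3))) = √(l + (1 + 3)) = √(l + 4) = √(4 + l))
-3*(y(-2) + 4)*(-12) = -3*(√(4 - 2) + 4)*(-12) = -3*(√2 + 4)*(-12) = -3*(4 + √2)*(-12) = -3*(-48 - 12*√2) = 144 + 36*√2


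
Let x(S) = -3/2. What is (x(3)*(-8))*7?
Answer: 84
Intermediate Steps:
x(S) = -3/2 (x(S) = -3*1/2 = -3/2)
(x(3)*(-8))*7 = -3/2*(-8)*7 = 12*7 = 84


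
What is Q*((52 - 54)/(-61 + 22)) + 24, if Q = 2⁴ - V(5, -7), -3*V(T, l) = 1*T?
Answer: 2914/117 ≈ 24.906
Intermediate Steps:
V(T, l) = -T/3
Q = 53/3 (Q = 2⁴ - (-1)*5/3 = 16 - 1*(-5/3) = 16 + 5/3 = 53/3 ≈ 17.667)
Q*((52 - 54)/(-61 + 22)) + 24 = 53*((52 - 54)/(-61 + 22))/3 + 24 = 53*(-2/(-39))/3 + 24 = 53*(-2*(-1/39))/3 + 24 = (53/3)*(2/39) + 24 = 106/117 + 24 = 2914/117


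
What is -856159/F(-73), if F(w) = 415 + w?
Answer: -45061/18 ≈ -2503.4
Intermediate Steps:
-856159/F(-73) = -856159/(415 - 73) = -856159/342 = -856159*1/342 = -45061/18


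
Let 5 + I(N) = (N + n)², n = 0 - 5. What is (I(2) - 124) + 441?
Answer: 321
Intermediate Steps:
n = -5
I(N) = -5 + (-5 + N)² (I(N) = -5 + (N - 5)² = -5 + (-5 + N)²)
(I(2) - 124) + 441 = ((-5 + (-5 + 2)²) - 124) + 441 = ((-5 + (-3)²) - 124) + 441 = ((-5 + 9) - 124) + 441 = (4 - 124) + 441 = -120 + 441 = 321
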